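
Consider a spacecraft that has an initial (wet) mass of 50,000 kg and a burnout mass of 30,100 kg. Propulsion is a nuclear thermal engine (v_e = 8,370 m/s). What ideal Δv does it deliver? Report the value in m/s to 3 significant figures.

Using Δv = v_e ln(m₀/m_f): Δv = v_e · ln(m₀/m_f) = 8370.0 × ln(1.661) = 8370.0 × 0.5075 ≈ 4247.8 m/s.

Δv ≈ 4250 m/s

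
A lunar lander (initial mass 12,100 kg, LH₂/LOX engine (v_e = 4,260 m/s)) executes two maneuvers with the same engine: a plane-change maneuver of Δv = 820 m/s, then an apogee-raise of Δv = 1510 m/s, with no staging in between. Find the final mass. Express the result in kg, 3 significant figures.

After the first burn: m = 12100 × exp(−820/4260.0) = 12100 × 0.82490 = 9,981.29 kg.
After the second burn: m = 9,981.29 × exp(−1510/4260.0) = 9,981.29 × 0.70155 = 7,002.37 kg.

final mass ≈ 7000 kg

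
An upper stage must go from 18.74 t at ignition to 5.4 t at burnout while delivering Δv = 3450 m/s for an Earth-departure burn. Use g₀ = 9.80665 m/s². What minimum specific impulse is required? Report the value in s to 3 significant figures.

ln(m₀/m_f) = ln(18740/5400) = ln(3.47) = 1.2443.
Using Δv = v_e ln(m₀/m_f): v_e = Δv / ln(m₀/m_f) = 3450 / 1.2443 = 2772.7 m/s.
Isp = v_e / g₀ = 2772.7 / 9.80665 = 282.7 s.

Isp ≈ 283 s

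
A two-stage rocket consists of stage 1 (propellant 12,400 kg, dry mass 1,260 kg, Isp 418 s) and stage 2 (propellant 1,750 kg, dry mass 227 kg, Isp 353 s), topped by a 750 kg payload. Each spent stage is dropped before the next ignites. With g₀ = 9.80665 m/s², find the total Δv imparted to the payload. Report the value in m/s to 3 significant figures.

Δv ≈ 9350 m/s

Ignition mass of stage 1 = 12,400+1,260 + 1,750+227 + 750 = 16,387 kg.
Stage 1: m₀ = 16,387 kg, m_f = 16,387 − 12,400 = 3,987 kg; Δv = 418×9.80665×ln(4.11) = 4099.2×1.4134 ≈ 5794 m/s.
Stage 2: m₀ = 2,727 kg, m_f = 2,727 − 1,750 = 977 kg; Δv = 353×9.80665×ln(2.791) = 3461.7×1.0265 ≈ 3553 m/s.
Total Δv = 5794 + 3553 = 9347 m/s.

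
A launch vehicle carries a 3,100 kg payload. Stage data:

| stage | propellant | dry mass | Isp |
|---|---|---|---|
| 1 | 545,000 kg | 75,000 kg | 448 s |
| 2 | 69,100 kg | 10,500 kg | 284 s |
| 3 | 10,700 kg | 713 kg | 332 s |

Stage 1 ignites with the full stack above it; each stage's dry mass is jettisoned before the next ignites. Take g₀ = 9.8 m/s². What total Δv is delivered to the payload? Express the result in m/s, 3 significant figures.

Δv ≈ 14400 m/s

Ignition mass of stage 1 = 545,000+75,000 + 69,100+10,500 + 10,700+713 + 3,100 = 714,113 kg.
Stage 1: m₀ = 714,113 kg, m_f = 714,113 − 545,000 = 169,113 kg; Δv = 448×9.8×ln(4.223) = 4390.4×1.4405 ≈ 6324 m/s.
Stage 2: m₀ = 94,113 kg, m_f = 94,113 − 69,100 = 25,013 kg; Δv = 284×9.8×ln(3.763) = 2783.2×1.3251 ≈ 3688 m/s.
Stage 3: m₀ = 14,513 kg, m_f = 14,513 − 10,700 = 3,813 kg; Δv = 332×9.8×ln(3.806) = 3253.6×1.3366 ≈ 4349 m/s.
Total Δv = 6324 + 3688 + 4349 = 14361 m/s.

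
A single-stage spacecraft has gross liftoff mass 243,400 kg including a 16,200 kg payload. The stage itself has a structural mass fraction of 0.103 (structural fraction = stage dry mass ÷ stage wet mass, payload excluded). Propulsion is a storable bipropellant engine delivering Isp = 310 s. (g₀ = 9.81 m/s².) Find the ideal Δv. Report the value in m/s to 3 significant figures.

Δv ≈ 5520 m/s

Stage wet mass = m₀ − payload = 243,400 − 16,200 = 227,200 kg.
Stage dry mass = ε × stage wet mass = 0.103 × 227,200 = 23,401.6 kg.
Burnout mass m_f = stage dry + payload = 23,401.6 + 16,200 = 39,601.6 kg.
v_e = Isp · g₀ = 310 × 9.81 = 3041.1 m/s.
Δv = v_e · ln(243,400/39,601.6) = 3041.1 × ln(6.146) = 3041.1 × 1.8158 ≈ 5522 m/s.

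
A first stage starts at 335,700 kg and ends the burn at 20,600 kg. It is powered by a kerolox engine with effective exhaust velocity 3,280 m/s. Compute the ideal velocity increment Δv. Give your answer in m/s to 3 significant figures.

Δv ≈ 9150 m/s

From the ideal rocket equation, Δv = v_e · ln(m₀/m_f) = 3280.0 × ln(16.3) = 3280.0 × 2.7909 ≈ 9154.2 m/s.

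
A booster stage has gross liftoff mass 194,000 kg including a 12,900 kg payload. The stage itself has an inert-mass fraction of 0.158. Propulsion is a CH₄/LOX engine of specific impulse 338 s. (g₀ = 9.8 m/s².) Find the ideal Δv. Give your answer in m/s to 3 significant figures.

Stage wet mass = m₀ − payload = 194,000 − 12,900 = 181,100 kg.
Stage dry mass = ε × stage wet mass = 0.158 × 181,100 = 28,613.8 kg.
Burnout mass m_f = stage dry + payload = 28,613.8 + 12,900 = 41,513.8 kg.
v_e = Isp · g₀ = 338 × 9.8 = 3312.4 m/s.
Rocket equation: Δv = v_e · ln(194,000/41,513.8) = 3312.4 × ln(4.673) = 3312.4 × 1.5418 ≈ 5107 m/s.

Δv ≈ 5110 m/s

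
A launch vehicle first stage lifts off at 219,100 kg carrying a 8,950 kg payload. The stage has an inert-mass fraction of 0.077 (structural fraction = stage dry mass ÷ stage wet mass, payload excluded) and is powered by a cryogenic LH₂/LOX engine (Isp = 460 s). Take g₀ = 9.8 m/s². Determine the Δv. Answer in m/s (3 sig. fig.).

Stage wet mass = m₀ − payload = 219,100 − 8,950 = 210,150 kg.
Stage dry mass = ε × stage wet mass = 0.077 × 210,150 = 16,181.6 kg.
Burnout mass m_f = stage dry + payload = 16,181.6 + 8,950 = 25,131.6 kg.
v_e = Isp · g₀ = 460 × 9.8 = 4508.0 m/s.
From the ideal rocket equation, Δv = v_e · ln(219,100/25,131.6) = 4508.0 × ln(8.718) = 4508.0 × 2.1654 ≈ 9762 m/s.

Δv ≈ 9760 m/s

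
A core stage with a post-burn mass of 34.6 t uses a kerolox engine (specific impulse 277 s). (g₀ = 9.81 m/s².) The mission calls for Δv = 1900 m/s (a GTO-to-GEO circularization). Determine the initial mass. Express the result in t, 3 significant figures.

initial mass ≈ 69.6 t

v_e = Isp · g₀ = 277 × 9.81 = 2717.4 m/s.
By the Tsiolkovsky rocket equation, m₀/m_f = exp(Δv / v_e) = exp(1900 / 2717.4) = exp(0.6992) = 2.0122.
m₀ = m_f × 2.0122 = 34.6 × 2.0122 = 69.6221 t.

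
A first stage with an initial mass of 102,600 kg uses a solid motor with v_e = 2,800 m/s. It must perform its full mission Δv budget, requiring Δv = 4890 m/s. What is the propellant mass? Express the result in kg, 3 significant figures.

propellant mass ≈ 84700 kg

From the ideal rocket equation, m₀/m_f = exp(Δv / v_e) = exp(4890 / 2800.0) = exp(1.7464) = 5.7341.
m_f = 102,600 / 5.7341 = 17,893 kg, so propellant = m₀ − m_f = 102,600 − 17,893 = 84,707 kg.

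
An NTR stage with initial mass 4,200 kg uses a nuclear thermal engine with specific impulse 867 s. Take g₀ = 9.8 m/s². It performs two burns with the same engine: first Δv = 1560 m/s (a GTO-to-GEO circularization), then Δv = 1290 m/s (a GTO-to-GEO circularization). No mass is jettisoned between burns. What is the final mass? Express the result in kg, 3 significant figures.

final mass ≈ 3000 kg

v_e = Isp · g₀ = 867 × 9.8 = 8496.6 m/s.
After the first burn: m = 4200 × exp(−1560/8496.6) = 4200 × 0.83227 = 3,495.53 kg.
After the second burn: m = 3,495.53 × exp(−1290/8496.6) = 3,495.53 × 0.85914 = 3,003.15 kg.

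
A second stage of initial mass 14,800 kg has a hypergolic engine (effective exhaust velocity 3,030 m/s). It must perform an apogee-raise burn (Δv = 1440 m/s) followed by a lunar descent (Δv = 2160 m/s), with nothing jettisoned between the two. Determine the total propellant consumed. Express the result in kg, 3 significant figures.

After the first burn: m = 14800 × exp(−1440/3030.0) = 14800 × 0.62173 = 9,201.6 kg.
After the second burn: m = 9,201.6 × exp(−2160/3030.0) = 9,201.6 × 0.49023 = 4,510.9 kg.
Total propellant = m₀ − m_final = 14800 − 4,510.9 = 10,289.1 kg.

total propellant consumed ≈ 10300 kg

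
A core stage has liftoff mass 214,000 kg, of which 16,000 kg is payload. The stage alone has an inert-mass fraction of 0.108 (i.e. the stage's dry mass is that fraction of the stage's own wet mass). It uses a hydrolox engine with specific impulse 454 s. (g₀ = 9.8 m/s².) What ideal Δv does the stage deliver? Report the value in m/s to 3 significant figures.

Stage wet mass = m₀ − payload = 214,000 − 16,000 = 198,000 kg.
Stage dry mass = ε × stage wet mass = 0.108 × 198,000 = 21,384 kg.
Burnout mass m_f = stage dry + payload = 21,384 + 16,000 = 37,384 kg.
v_e = Isp · g₀ = 454 × 9.8 = 4449.2 m/s.
Using Δv = v_e ln(m₀/m_f): Δv = v_e · ln(214,000/37,384) = 4449.2 × ln(5.724) = 4449.2 × 1.7447 ≈ 7763 m/s.

Δv ≈ 7760 m/s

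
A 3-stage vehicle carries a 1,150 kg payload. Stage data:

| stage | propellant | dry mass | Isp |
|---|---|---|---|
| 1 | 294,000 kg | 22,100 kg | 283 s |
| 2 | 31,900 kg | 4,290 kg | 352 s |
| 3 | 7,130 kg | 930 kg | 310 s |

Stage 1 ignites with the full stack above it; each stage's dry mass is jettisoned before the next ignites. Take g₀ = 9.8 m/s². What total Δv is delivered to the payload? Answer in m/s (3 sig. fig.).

Ignition mass of stage 1 = 294,000+22,100 + 31,900+4,290 + 7,130+930 + 1,150 = 361,500 kg.
Stage 1: m₀ = 361,500 kg, m_f = 361,500 − 294,000 = 67,500 kg; Δv = 283×9.8×ln(5.356) = 2773.4×1.6781 ≈ 4654 m/s.
Stage 2: m₀ = 45,400 kg, m_f = 45,400 − 31,900 = 13,500 kg; Δv = 352×9.8×ln(3.363) = 3449.6×1.2128 ≈ 4184 m/s.
Stage 3: m₀ = 9,210 kg, m_f = 9,210 − 7,130 = 2,080 kg; Δv = 310×9.8×ln(4.428) = 3038.0×1.4879 ≈ 4520 m/s.
Total Δv = 4654 + 4184 + 4520 = 13358 m/s.

Δv ≈ 13400 m/s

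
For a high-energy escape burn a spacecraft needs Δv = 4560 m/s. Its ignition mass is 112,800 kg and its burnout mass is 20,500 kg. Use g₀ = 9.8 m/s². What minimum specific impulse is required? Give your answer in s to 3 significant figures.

ln(m₀/m_f) = ln(112800/20500) = ln(5.502) = 1.7052.
v_e = Δv / ln(m₀/m_f) = 4560 / 1.7052 = 2674.2 m/s.
Isp = v_e / g₀ = 2674.2 / 9.8 = 272.9 s.

Isp ≈ 273 s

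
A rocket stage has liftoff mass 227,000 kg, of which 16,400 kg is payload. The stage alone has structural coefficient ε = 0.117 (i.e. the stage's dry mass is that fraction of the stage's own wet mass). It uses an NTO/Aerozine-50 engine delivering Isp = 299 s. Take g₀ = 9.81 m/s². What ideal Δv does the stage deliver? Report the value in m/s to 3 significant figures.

Stage wet mass = m₀ − payload = 227,000 − 16,400 = 210,600 kg.
Stage dry mass = ε × stage wet mass = 0.117 × 210,600 = 24,640.2 kg.
Burnout mass m_f = stage dry + payload = 24,640.2 + 16,400 = 41,040.2 kg.
v_e = Isp · g₀ = 299 × 9.81 = 2933.2 m/s.
Δv = v_e · ln(227,000/41,040.2) = 2933.2 × ln(5.531) = 2933.2 × 1.7104 ≈ 5017 m/s.

Δv ≈ 5020 m/s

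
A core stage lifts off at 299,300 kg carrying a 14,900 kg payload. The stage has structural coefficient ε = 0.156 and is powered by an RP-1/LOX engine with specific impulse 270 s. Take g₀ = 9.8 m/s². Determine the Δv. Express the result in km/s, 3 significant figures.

Δv ≈ 4.28 km/s

Stage wet mass = m₀ − payload = 299,300 − 14,900 = 284,400 kg.
Stage dry mass = ε × stage wet mass = 0.156 × 284,400 = 44,366.4 kg.
Burnout mass m_f = stage dry + payload = 44,366.4 + 14,900 = 59,266.4 kg.
v_e = Isp · g₀ = 270 × 9.8 = 2646.0 m/s.
Δv = v_e · ln(299,300/59,266.4) = 2646.0 × ln(5.05) = 2646.0 × 1.6194 ≈ 4285 m/s.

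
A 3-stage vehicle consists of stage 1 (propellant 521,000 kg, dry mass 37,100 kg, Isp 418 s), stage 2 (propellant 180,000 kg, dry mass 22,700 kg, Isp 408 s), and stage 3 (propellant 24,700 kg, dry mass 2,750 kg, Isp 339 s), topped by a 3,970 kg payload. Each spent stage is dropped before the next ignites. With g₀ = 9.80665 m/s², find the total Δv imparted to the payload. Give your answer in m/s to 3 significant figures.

Ignition mass of stage 1 = 521,000+37,100 + 180,000+22,700 + 24,700+2,750 + 3,970 = 792,220 kg.
Stage 1: m₀ = 792,220 kg, m_f = 792,220 − 521,000 = 271,220 kg; Δv = 418×9.80665×ln(2.921) = 4099.2×1.0719 ≈ 4394 m/s.
Stage 2: m₀ = 234,120 kg, m_f = 234,120 − 180,000 = 54,120 kg; Δv = 408×9.80665×ln(4.326) = 4001.1×1.4646 ≈ 5860 m/s.
Stage 3: m₀ = 31,420 kg, m_f = 31,420 − 24,700 = 6,720 kg; Δv = 339×9.80665×ln(4.676) = 3324.5×1.5424 ≈ 5127 m/s.
Total Δv = 4394 + 5860 + 5127 = 15381 m/s.

Δv ≈ 15400 m/s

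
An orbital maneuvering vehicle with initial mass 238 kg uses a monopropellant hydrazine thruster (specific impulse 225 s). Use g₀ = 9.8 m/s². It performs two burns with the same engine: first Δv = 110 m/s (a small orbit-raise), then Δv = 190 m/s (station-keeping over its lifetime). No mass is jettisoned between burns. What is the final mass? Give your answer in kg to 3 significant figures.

final mass ≈ 208 kg

v_e = Isp · g₀ = 225 × 9.8 = 2205.0 m/s.
After the first burn: m = 238 × exp(−110/2205.0) = 238 × 0.95134 = 226.419 kg.
After the second burn: m = 226.419 × exp(−190/2205.0) = 226.419 × 0.91744 = 207.726 kg.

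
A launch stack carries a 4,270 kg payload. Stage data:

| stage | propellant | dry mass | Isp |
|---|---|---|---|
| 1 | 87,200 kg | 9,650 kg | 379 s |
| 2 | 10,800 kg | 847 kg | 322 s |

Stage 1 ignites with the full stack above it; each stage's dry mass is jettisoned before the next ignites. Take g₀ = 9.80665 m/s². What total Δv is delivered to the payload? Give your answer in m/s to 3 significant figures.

Δv ≈ 9100 m/s

Ignition mass of stage 1 = 87,200+9,650 + 10,800+847 + 4,270 = 112,767 kg.
Stage 1: m₀ = 112,767 kg, m_f = 112,767 − 87,200 = 25,567 kg; Δv = 379×9.80665×ln(4.411) = 3716.7×1.4840 ≈ 5516 m/s.
Stage 2: m₀ = 15,917 kg, m_f = 15,917 − 10,800 = 5,117 kg; Δv = 322×9.80665×ln(3.111) = 3157.7×1.1348 ≈ 3583 m/s.
Total Δv = 5516 + 3583 = 9099 m/s.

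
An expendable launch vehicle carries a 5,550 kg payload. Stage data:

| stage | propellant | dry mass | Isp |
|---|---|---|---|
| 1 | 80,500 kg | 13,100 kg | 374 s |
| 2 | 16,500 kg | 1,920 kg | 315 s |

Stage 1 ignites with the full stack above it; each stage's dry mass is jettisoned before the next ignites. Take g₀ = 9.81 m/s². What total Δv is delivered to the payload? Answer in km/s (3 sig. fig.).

Ignition mass of stage 1 = 80,500+13,100 + 16,500+1,920 + 5,550 = 117,570 kg.
Stage 1: m₀ = 117,570 kg, m_f = 117,570 − 80,500 = 37,070 kg; Δv = 374×9.81×ln(3.172) = 3668.9×1.1542 ≈ 4235 m/s.
Stage 2: m₀ = 23,970 kg, m_f = 23,970 − 16,500 = 7,470 kg; Δv = 315×9.81×ln(3.209) = 3090.2×1.1659 ≈ 3603 m/s.
Total Δv = 4235 + 3603 = 7838 m/s.

Δv ≈ 7.84 km/s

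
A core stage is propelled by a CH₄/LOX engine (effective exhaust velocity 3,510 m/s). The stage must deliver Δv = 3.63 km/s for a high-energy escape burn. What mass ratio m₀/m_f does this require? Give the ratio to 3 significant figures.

From the ideal rocket equation, m₀/m_f = exp(Δv / v_e) = exp(3630 / 3510.0) = exp(1.0342) = 2.8128.

mass ratio ≈ 2.81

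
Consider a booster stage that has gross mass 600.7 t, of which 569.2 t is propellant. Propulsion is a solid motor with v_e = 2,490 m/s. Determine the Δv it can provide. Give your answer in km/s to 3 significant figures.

Δv ≈ 7.34 km/s

m_f = m₀ − m_prop = 600.7 − 569.2 = 31.5 t.
Δv = v_e · ln(m₀/m_f) = 2490.0 × ln(19.07) = 2490.0 × 2.9481 ≈ 7340.8 m/s.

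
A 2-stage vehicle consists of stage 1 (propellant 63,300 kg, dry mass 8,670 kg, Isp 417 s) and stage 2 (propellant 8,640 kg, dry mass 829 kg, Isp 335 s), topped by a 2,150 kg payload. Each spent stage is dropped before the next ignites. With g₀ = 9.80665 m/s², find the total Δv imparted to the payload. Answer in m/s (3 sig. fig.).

Δv ≈ 10300 m/s

Ignition mass of stage 1 = 63,300+8,670 + 8,640+829 + 2,150 = 83,589 kg.
Stage 1: m₀ = 83,589 kg, m_f = 83,589 − 63,300 = 20,289 kg; Δv = 417×9.80665×ln(4.12) = 4089.4×1.4158 ≈ 5790 m/s.
Stage 2: m₀ = 11,619 kg, m_f = 11,619 − 8,640 = 2,979 kg; Δv = 335×9.80665×ln(3.9) = 3285.2×1.3611 ≈ 4471 m/s.
Total Δv = 5790 + 4471 = 10261 m/s.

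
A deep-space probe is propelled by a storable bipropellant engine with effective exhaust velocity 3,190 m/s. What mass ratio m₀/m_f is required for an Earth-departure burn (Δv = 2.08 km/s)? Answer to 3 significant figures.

Rocket equation: m₀/m_f = exp(Δv / v_e) = exp(2080 / 3190.0) = exp(0.6520) = 1.9194.

mass ratio ≈ 1.92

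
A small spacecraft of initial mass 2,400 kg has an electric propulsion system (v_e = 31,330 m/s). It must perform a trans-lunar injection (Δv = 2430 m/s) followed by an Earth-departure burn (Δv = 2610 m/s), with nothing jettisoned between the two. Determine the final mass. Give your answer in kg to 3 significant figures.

After the first burn: m = 2400 × exp(−2430/31330.0) = 2400 × 0.92537 = 2,220.89 kg.
After the second burn: m = 2,220.89 × exp(−2610/31330.0) = 2,220.89 × 0.92007 = 2,043.37 kg.

final mass ≈ 2040 kg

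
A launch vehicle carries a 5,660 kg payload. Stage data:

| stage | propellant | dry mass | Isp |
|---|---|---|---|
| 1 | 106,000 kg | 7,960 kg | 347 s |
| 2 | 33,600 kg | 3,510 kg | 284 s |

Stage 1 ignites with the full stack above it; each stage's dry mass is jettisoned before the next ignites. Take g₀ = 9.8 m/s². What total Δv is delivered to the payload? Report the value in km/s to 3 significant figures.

Ignition mass of stage 1 = 106,000+7,960 + 33,600+3,510 + 5,660 = 156,730 kg.
Stage 1: m₀ = 156,730 kg, m_f = 156,730 − 106,000 = 50,730 kg; Δv = 347×9.8×ln(3.089) = 3400.6×1.1280 ≈ 3836 m/s.
Stage 2: m₀ = 42,770 kg, m_f = 42,770 − 33,600 = 9,170 kg; Δv = 284×9.8×ln(4.664) = 2783.2×1.5399 ≈ 4286 m/s.
Total Δv = 3836 + 4286 = 8122 m/s.

Δv ≈ 8.12 km/s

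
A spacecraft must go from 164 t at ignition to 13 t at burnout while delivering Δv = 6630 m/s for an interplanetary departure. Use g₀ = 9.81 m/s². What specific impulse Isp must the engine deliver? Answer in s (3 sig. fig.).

ln(m₀/m_f) = ln(164000/13000) = ln(12.62) = 2.5349.
By the Tsiolkovsky rocket equation, v_e = Δv / ln(m₀/m_f) = 6630 / 2.5349 = 2615.5 m/s.
Isp = v_e / g₀ = 2615.5 / 9.81 = 266.6 s.

Isp ≈ 267 s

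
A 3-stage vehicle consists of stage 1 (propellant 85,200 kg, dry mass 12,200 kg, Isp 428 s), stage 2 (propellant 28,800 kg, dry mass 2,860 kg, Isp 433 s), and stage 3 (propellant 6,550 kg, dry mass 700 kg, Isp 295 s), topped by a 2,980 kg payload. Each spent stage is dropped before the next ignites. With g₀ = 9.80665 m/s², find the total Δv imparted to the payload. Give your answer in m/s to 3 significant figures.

Δv ≈ 11900 m/s

Ignition mass of stage 1 = 85,200+12,200 + 28,800+2,860 + 6,550+700 + 2,980 = 139,290 kg.
Stage 1: m₀ = 139,290 kg, m_f = 139,290 − 85,200 = 54,090 kg; Δv = 428×9.80665×ln(2.575) = 4197.2×0.9459 ≈ 3970 m/s.
Stage 2: m₀ = 41,890 kg, m_f = 41,890 − 28,800 = 13,090 kg; Δv = 433×9.80665×ln(3.2) = 4246.3×1.1632 ≈ 4939 m/s.
Stage 3: m₀ = 10,230 kg, m_f = 10,230 − 6,550 = 3,680 kg; Δv = 295×9.80665×ln(2.78) = 2893.0×1.0224 ≈ 2958 m/s.
Total Δv = 3970 + 4939 + 2958 = 11867 m/s.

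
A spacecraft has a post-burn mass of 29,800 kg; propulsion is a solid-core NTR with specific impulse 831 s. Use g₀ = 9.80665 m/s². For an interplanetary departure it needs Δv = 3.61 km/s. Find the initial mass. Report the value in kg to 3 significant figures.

v_e = Isp · g₀ = 831 × 9.80665 = 8149.3 m/s.
Rocket equation: m₀/m_f = exp(Δv / v_e) = exp(3610 / 8149.3) = exp(0.4430) = 1.5573.
m₀ = m_f × 1.5573 = 29,800 × 1.5573 = 46,407.5 kg.

initial mass ≈ 46400 kg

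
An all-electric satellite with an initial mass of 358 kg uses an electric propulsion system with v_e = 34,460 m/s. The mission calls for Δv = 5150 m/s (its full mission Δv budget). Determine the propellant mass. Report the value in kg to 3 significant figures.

Rocket equation: m₀/m_f = exp(Δv / v_e) = exp(5150 / 34460.0) = exp(0.1494) = 1.1612.
m_f = 358 / 1.1612 = 308.302 kg, so propellant = m₀ − m_f = 358 − 308.302 = 49.698 kg.

propellant mass ≈ 49.7 kg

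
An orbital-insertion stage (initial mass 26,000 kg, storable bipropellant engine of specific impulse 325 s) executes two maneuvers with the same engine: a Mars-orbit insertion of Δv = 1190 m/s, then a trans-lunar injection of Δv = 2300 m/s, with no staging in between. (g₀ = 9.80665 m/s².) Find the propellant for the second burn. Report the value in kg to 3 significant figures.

propellant for the second burn ≈ 9200 kg

v_e = Isp · g₀ = 325 × 9.80665 = 3187.2 m/s.
After the first burn: m = 26000 × exp(−1190/3187.2) = 26000 × 0.68841 = 17,898.7 kg.
After the second burn: m = 17,898.7 × exp(−2300/3187.2) = 17,898.7 × 0.48595 = 8,697.87 kg.
Second-burn propellant = 17,898.7 − 8,697.87 = 9,200.83 kg.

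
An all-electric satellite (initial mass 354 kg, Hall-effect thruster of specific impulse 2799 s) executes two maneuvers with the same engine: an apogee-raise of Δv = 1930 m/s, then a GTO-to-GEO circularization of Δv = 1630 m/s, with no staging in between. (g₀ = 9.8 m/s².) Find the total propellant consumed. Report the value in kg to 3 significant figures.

total propellant consumed ≈ 43.1 kg

v_e = Isp · g₀ = 2799 × 9.8 = 27430.2 m/s.
After the first burn: m = 354 × exp(−1930/27430.2) = 354 × 0.93206 = 329.949 kg.
After the second burn: m = 329.949 × exp(−1630/27430.2) = 329.949 × 0.94231 = 310.914 kg.
Total propellant = m₀ − m_final = 354 − 310.914 = 43.086 kg.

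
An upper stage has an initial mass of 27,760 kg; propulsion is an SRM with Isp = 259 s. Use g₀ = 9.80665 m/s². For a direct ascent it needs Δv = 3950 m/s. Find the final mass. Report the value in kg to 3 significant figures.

v_e = Isp · g₀ = 259 × 9.80665 = 2539.9 m/s.
Using Δv = v_e ln(m₀/m_f): m₀/m_f = exp(Δv / v_e) = exp(3950 / 2539.9) = exp(1.5552) = 4.7359.
m_f = m₀ / 4.7359 = 27,760 / 4.7359 = 5,861.61 kg.

final mass ≈ 5860 kg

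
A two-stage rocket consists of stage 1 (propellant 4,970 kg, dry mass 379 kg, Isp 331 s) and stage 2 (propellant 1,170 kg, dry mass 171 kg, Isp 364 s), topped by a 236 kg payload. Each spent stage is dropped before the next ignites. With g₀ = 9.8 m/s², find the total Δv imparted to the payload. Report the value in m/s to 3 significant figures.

Ignition mass of stage 1 = 4,970+379 + 1,170+171 + 236 = 6,926 kg.
Stage 1: m₀ = 6,926 kg, m_f = 6,926 − 4,970 = 1,956 kg; Δv = 331×9.8×ln(3.541) = 3243.8×1.2644 ≈ 4101 m/s.
Stage 2: m₀ = 1,577 kg, m_f = 1,577 − 1,170 = 407 kg; Δv = 364×9.8×ln(3.875) = 3567.2×1.3545 ≈ 4832 m/s.
Total Δv = 4101 + 4832 = 8933 m/s.

Δv ≈ 8930 m/s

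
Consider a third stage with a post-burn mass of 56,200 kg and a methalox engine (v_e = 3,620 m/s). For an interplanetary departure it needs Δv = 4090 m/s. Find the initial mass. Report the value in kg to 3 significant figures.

initial mass ≈ 174000 kg

Rocket equation: m₀/m_f = exp(Δv / v_e) = exp(4090 / 3620.0) = exp(1.1298) = 3.0951.
m₀ = m_f × 3.0951 = 56,200 × 3.0951 = 173,945 kg.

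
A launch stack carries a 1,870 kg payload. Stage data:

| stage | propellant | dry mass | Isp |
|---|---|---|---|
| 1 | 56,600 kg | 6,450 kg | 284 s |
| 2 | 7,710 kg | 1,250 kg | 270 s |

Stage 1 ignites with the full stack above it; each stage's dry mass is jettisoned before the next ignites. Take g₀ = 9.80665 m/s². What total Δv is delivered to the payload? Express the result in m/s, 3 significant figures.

Ignition mass of stage 1 = 56,600+6,450 + 7,710+1,250 + 1,870 = 73,880 kg.
Stage 1: m₀ = 73,880 kg, m_f = 73,880 − 56,600 = 17,280 kg; Δv = 284×9.80665×ln(4.275) = 2785.1×1.4529 ≈ 4046 m/s.
Stage 2: m₀ = 10,830 kg, m_f = 10,830 − 7,710 = 3,120 kg; Δv = 270×9.80665×ln(3.471) = 2647.8×1.2445 ≈ 3295 m/s.
Total Δv = 4046 + 3295 = 7341 m/s.

Δv ≈ 7340 m/s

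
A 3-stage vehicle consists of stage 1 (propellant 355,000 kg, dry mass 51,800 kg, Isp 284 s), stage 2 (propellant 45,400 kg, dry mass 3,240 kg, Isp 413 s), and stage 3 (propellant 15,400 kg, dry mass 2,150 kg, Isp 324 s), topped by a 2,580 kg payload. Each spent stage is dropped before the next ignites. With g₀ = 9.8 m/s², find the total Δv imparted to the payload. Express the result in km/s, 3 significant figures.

Ignition mass of stage 1 = 355,000+51,800 + 45,400+3,240 + 15,400+2,150 + 2,580 = 475,570 kg.
Stage 1: m₀ = 475,570 kg, m_f = 475,570 − 355,000 = 120,570 kg; Δv = 284×9.8×ln(3.944) = 2783.2×1.3723 ≈ 3819 m/s.
Stage 2: m₀ = 68,770 kg, m_f = 68,770 − 45,400 = 23,370 kg; Δv = 413×9.8×ln(2.943) = 4047.4×1.0793 ≈ 4368 m/s.
Stage 3: m₀ = 20,130 kg, m_f = 20,130 − 15,400 = 4,730 kg; Δv = 324×9.8×ln(4.256) = 3175.2×1.4483 ≈ 4599 m/s.
Total Δv = 3819 + 4368 + 4599 = 12786 m/s.

Δv ≈ 12.8 km/s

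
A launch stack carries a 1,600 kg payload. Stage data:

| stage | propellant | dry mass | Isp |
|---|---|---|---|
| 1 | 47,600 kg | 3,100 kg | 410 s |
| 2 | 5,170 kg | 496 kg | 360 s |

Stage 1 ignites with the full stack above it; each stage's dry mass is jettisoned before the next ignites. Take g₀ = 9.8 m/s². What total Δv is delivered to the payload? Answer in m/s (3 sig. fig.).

Ignition mass of stage 1 = 47,600+3,100 + 5,170+496 + 1,600 = 57,966 kg.
Stage 1: m₀ = 57,966 kg, m_f = 57,966 − 47,600 = 10,366 kg; Δv = 410×9.8×ln(5.592) = 4018.0×1.7213 ≈ 6916 m/s.
Stage 2: m₀ = 7,266 kg, m_f = 7,266 − 5,170 = 2,096 kg; Δv = 360×9.8×ln(3.467) = 3528.0×1.2432 ≈ 4386 m/s.
Total Δv = 6916 + 4386 = 11302 m/s.

Δv ≈ 11300 m/s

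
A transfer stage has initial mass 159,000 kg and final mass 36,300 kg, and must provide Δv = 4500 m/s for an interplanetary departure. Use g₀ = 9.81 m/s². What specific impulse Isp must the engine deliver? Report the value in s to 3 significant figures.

Isp ≈ 311 s

ln(m₀/m_f) = ln(159000/36300) = ln(4.38) = 1.4771.
v_e = Δv / ln(m₀/m_f) = 4500 / 1.4771 = 3046.5 m/s.
Isp = v_e / g₀ = 3046.5 / 9.81 = 310.6 s.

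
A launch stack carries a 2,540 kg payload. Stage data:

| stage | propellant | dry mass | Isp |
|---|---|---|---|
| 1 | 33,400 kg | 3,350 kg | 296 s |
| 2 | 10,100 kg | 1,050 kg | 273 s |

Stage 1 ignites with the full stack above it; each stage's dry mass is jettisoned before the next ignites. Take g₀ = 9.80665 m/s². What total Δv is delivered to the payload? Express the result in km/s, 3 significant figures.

Ignition mass of stage 1 = 33,400+3,350 + 10,100+1,050 + 2,540 = 50,440 kg.
Stage 1: m₀ = 50,440 kg, m_f = 50,440 − 33,400 = 17,040 kg; Δv = 296×9.80665×ln(2.96) = 2902.8×1.0852 ≈ 3150 m/s.
Stage 2: m₀ = 13,690 kg, m_f = 13,690 − 10,100 = 3,590 kg; Δv = 273×9.80665×ln(3.813) = 2677.2×1.3385 ≈ 3583 m/s.
Total Δv = 3150 + 3583 = 6733 m/s.

Δv ≈ 6.73 km/s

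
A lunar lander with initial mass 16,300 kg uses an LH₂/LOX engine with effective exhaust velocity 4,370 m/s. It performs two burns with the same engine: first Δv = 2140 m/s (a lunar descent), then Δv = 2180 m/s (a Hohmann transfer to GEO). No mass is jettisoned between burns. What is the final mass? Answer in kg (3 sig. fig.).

final mass ≈ 6070 kg

After the first burn: m = 16300 × exp(−2140/4370.0) = 16300 × 0.61281 = 9,988.8 kg.
After the second burn: m = 9,988.8 × exp(−2180/4370.0) = 9,988.8 × 0.60723 = 6,065.5 kg.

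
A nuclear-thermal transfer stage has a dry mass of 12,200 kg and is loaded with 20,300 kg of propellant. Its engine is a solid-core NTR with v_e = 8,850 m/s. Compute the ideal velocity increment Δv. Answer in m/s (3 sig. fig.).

m₀ = m_dry + m_prop = 12,200 + 20,300 = 32,500 kg.
Using Δv = v_e ln(m₀/m_f): Δv = v_e · ln(m₀/m_f) = 8850.0 × ln(2.664) = 8850.0 × 0.9798 ≈ 8671.3 m/s.

Δv ≈ 8670 m/s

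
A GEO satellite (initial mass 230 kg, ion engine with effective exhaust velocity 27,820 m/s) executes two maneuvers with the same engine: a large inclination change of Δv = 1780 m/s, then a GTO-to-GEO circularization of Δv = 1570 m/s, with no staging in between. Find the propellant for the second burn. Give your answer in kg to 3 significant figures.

After the first burn: m = 230 × exp(−1780/27820.0) = 230 × 0.93802 = 215.745 kg.
After the second burn: m = 215.745 × exp(−1570/27820.0) = 215.745 × 0.94513 = 203.907 kg.
Second-burn propellant = 215.745 − 203.907 = 11.838 kg.

propellant for the second burn ≈ 11.8 kg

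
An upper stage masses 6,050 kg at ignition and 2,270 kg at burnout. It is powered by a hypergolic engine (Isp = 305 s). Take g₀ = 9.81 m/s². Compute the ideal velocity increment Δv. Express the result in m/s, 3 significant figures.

v_e = Isp · g₀ = 305 × 9.81 = 2992.1 m/s.
Δv = v_e · ln(m₀/m_f) = 2992.1 × ln(2.665) = 2992.1 × 0.9803 ≈ 2933.0 m/s.

Δv ≈ 2930 m/s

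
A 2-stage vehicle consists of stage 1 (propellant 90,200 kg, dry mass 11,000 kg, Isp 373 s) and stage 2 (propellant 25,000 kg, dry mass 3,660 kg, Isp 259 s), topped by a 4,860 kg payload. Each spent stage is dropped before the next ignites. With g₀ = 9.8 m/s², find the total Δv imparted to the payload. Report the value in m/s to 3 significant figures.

Ignition mass of stage 1 = 90,200+11,000 + 25,000+3,660 + 4,860 = 134,720 kg.
Stage 1: m₀ = 134,720 kg, m_f = 134,720 − 90,200 = 44,520 kg; Δv = 373×9.8×ln(3.026) = 3655.4×1.1073 ≈ 4047 m/s.
Stage 2: m₀ = 33,520 kg, m_f = 33,520 − 25,000 = 8,520 kg; Δv = 259×9.8×ln(3.934) = 2538.2×1.3697 ≈ 3477 m/s.
Total Δv = 4047 + 3477 = 7524 m/s.

Δv ≈ 7520 m/s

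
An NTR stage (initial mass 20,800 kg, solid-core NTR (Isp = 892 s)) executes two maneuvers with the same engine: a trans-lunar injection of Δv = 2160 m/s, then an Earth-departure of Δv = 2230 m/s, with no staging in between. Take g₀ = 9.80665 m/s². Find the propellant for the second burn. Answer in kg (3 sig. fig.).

v_e = Isp · g₀ = 892 × 9.80665 = 8747.5 m/s.
After the first burn: m = 20800 × exp(−2160/8747.5) = 20800 × 0.78120 = 16,249 kg.
After the second burn: m = 16,249 × exp(−2230/8747.5) = 16,249 × 0.77497 = 12,592.5 kg.
Second-burn propellant = 16,249 − 12,592.5 = 3,656.5 kg.

propellant for the second burn ≈ 3660 kg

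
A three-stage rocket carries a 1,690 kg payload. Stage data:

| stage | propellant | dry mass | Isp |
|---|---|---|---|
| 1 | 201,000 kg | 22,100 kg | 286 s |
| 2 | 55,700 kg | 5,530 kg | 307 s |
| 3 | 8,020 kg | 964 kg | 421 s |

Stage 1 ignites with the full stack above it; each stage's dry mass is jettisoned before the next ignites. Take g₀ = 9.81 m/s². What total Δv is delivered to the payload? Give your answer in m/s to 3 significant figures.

Ignition mass of stage 1 = 201,000+22,100 + 55,700+5,530 + 8,020+964 + 1,690 = 295,004 kg.
Stage 1: m₀ = 295,004 kg, m_f = 295,004 − 201,000 = 94,004 kg; Δv = 286×9.81×ln(3.138) = 2805.7×1.1437 ≈ 3209 m/s.
Stage 2: m₀ = 71,904 kg, m_f = 71,904 − 55,700 = 16,204 kg; Δv = 307×9.81×ln(4.437) = 3011.7×1.4901 ≈ 4488 m/s.
Stage 3: m₀ = 10,674 kg, m_f = 10,674 − 8,020 = 2,654 kg; Δv = 421×9.81×ln(4.022) = 4130.0×1.3917 ≈ 5748 m/s.
Total Δv = 3209 + 4488 + 5748 = 13445 m/s.

Δv ≈ 13400 m/s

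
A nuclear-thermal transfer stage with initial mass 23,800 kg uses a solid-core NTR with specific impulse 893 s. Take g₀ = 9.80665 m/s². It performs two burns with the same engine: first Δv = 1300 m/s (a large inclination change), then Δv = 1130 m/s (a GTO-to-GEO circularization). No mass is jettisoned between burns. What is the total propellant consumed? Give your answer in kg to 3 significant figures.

total propellant consumed ≈ 5770 kg

v_e = Isp · g₀ = 893 × 9.80665 = 8757.3 m/s.
After the first burn: m = 23800 × exp(−1300/8757.3) = 23800 × 0.86205 = 20,516.8 kg.
After the second burn: m = 20,516.8 × exp(−1130/8757.3) = 20,516.8 × 0.87894 = 18,033 kg.
Total propellant = m₀ − m_final = 23800 − 18,033 = 5,767 kg.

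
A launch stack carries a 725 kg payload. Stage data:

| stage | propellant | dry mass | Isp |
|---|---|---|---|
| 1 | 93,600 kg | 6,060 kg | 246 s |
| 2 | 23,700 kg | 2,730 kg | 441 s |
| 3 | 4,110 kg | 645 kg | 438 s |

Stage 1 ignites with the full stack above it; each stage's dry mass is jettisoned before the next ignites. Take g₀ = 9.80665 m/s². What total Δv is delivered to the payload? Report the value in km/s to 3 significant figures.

Δv ≈ 14.8 km/s

Ignition mass of stage 1 = 93,600+6,060 + 23,700+2,730 + 4,110+645 + 725 = 131,570 kg.
Stage 1: m₀ = 131,570 kg, m_f = 131,570 − 93,600 = 37,970 kg; Δv = 246×9.80665×ln(3.465) = 2412.4×1.2427 ≈ 2998 m/s.
Stage 2: m₀ = 31,910 kg, m_f = 31,910 − 23,700 = 8,210 kg; Δv = 441×9.80665×ln(3.887) = 4324.7×1.3576 ≈ 5871 m/s.
Stage 3: m₀ = 5,480 kg, m_f = 5,480 − 4,110 = 1,370 kg; Δv = 438×9.80665×ln(4) = 4295.3×1.3863 ≈ 5955 m/s.
Total Δv = 2998 + 5871 + 5955 = 14824 m/s.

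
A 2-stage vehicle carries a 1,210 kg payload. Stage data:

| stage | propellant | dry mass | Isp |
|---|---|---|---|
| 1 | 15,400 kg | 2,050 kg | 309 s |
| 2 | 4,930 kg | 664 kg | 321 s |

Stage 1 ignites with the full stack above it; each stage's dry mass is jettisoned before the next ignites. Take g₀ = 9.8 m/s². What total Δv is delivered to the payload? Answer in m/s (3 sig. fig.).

Ignition mass of stage 1 = 15,400+2,050 + 4,930+664 + 1,210 = 24,254 kg.
Stage 1: m₀ = 24,254 kg, m_f = 24,254 − 15,400 = 8,854 kg; Δv = 309×9.8×ln(2.739) = 3028.2×1.0077 ≈ 3052 m/s.
Stage 2: m₀ = 6,804 kg, m_f = 6,804 − 4,930 = 1,874 kg; Δv = 321×9.8×ln(3.631) = 3145.8×1.2894 ≈ 4056 m/s.
Total Δv = 3052 + 4056 = 7108 m/s.

Δv ≈ 7110 m/s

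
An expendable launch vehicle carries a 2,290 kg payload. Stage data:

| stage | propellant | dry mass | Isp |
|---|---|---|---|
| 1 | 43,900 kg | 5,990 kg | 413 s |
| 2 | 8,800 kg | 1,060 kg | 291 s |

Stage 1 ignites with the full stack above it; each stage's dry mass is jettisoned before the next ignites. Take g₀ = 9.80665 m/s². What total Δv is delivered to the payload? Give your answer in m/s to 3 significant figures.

Δv ≈ 8660 m/s

Ignition mass of stage 1 = 43,900+5,990 + 8,800+1,060 + 2,290 = 62,040 kg.
Stage 1: m₀ = 62,040 kg, m_f = 62,040 − 43,900 = 18,140 kg; Δv = 413×9.80665×ln(3.42) = 4050.1×1.2297 ≈ 4980 m/s.
Stage 2: m₀ = 12,150 kg, m_f = 12,150 − 8,800 = 3,350 kg; Δv = 291×9.80665×ln(3.627) = 2853.7×1.2884 ≈ 3677 m/s.
Total Δv = 4980 + 3677 = 8657 m/s.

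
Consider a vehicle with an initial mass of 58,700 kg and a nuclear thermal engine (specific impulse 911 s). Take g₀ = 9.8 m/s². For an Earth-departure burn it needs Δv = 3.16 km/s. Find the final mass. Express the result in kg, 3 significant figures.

final mass ≈ 41200 kg

v_e = Isp · g₀ = 911 × 9.8 = 8927.8 m/s.
Rocket equation: m₀/m_f = exp(Δv / v_e) = exp(3160 / 8927.8) = exp(0.3540) = 1.4247.
m_f = m₀ / 1.4247 = 58,700 / 1.4247 = 41,201.7 kg.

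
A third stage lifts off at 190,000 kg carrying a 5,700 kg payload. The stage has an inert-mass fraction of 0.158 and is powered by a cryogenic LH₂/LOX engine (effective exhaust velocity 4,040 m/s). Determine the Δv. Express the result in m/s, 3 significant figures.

Stage wet mass = m₀ − payload = 190,000 − 5,700 = 184,300 kg.
Stage dry mass = ε × stage wet mass = 0.158 × 184,300 = 29,119.4 kg.
Burnout mass m_f = stage dry + payload = 29,119.4 + 5,700 = 34,819.4 kg.
Δv = v_e · ln(190,000/34,819.4) = 4040.0 × ln(5.457) = 4040.0 × 1.6968 ≈ 6855 m/s.

Δv ≈ 6860 m/s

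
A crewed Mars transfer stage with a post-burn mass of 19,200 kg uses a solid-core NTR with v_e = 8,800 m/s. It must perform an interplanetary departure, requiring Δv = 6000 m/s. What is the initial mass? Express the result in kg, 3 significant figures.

initial mass ≈ 38000 kg

m₀/m_f = exp(Δv / v_e) = exp(6000 / 8800.0) = exp(0.6818) = 1.9775.
m₀ = m_f × 1.9775 = 19,200 × 1.9775 = 37,968 kg.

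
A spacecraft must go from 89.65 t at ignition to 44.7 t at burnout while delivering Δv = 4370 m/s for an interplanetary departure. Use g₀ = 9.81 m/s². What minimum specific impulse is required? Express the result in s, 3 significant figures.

ln(m₀/m_f) = ln(89650/44700) = ln(2.006) = 0.6959.
By the Tsiolkovsky rocket equation, v_e = Δv / ln(m₀/m_f) = 4370 / 0.6959 = 6279.3 m/s.
Isp = v_e / g₀ = 6279.3 / 9.81 = 640.1 s.

Isp ≈ 640 s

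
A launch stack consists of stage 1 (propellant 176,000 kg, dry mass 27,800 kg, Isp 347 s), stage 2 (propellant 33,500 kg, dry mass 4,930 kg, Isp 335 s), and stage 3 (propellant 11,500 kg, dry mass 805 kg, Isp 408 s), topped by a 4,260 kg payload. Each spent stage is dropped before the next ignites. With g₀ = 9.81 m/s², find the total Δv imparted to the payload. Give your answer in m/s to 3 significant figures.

Δv ≈ 11700 m/s

Ignition mass of stage 1 = 176,000+27,800 + 33,500+4,930 + 11,500+805 + 4,260 = 258,795 kg.
Stage 1: m₀ = 258,795 kg, m_f = 258,795 − 176,000 = 82,795 kg; Δv = 347×9.81×ln(3.126) = 3404.1×1.1397 ≈ 3880 m/s.
Stage 2: m₀ = 54,995 kg, m_f = 54,995 − 33,500 = 21,495 kg; Δv = 335×9.81×ln(2.559) = 3286.4×0.9394 ≈ 3087 m/s.
Stage 3: m₀ = 16,565 kg, m_f = 16,565 − 11,500 = 5,065 kg; Δv = 408×9.81×ln(3.27) = 4002.5×1.1849 ≈ 4743 m/s.
Total Δv = 3880 + 3087 + 4743 = 11710 m/s.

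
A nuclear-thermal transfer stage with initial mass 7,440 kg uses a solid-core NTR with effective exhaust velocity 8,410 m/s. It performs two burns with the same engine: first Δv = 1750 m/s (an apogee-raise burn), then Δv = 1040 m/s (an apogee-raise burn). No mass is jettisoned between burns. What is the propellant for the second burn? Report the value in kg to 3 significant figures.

propellant for the second burn ≈ 703 kg

After the first burn: m = 7440 × exp(−1750/8410.0) = 7440 × 0.81214 = 6,042.32 kg.
After the second burn: m = 6,042.32 × exp(−1040/8410.0) = 6,042.32 × 0.88368 = 5,339.48 kg.
Second-burn propellant = 6,042.32 − 5,339.48 = 702.84 kg.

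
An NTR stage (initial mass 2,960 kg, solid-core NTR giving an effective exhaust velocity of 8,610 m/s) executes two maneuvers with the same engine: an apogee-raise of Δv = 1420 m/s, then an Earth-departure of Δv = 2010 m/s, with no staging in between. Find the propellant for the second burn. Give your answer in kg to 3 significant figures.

After the first burn: m = 2960 × exp(−1420/8610.0) = 2960 × 0.84796 = 2,509.96 kg.
After the second burn: m = 2,509.96 × exp(−2010/8610.0) = 2,509.96 × 0.79180 = 1,987.39 kg.
Second-burn propellant = 2,509.96 − 1,987.39 = 522.57 kg.

propellant for the second burn ≈ 523 kg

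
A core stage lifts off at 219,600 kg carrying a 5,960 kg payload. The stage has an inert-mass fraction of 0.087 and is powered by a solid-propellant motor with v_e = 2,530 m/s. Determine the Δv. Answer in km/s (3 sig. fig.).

Stage wet mass = m₀ − payload = 219,600 − 5,960 = 213,640 kg.
Stage dry mass = ε × stage wet mass = 0.087 × 213,640 = 18,586.7 kg.
Burnout mass m_f = stage dry + payload = 18,586.7 + 5,960 = 24,546.7 kg.
By the Tsiolkovsky rocket equation, Δv = v_e · ln(219,600/24,546.7) = 2530.0 × ln(8.946) = 2530.0 × 2.1912 ≈ 5544 m/s.

Δv ≈ 5.54 km/s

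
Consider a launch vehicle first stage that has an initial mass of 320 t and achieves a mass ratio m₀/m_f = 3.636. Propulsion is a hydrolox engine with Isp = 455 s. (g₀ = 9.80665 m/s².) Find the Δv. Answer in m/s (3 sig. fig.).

Δv ≈ 5760 m/s

v_e = Isp · g₀ = 455 × 9.80665 = 4462.0 m/s.
Δv = v_e · ln(3.636) = 4462.0 × 1.2909 ≈ 5760.0 m/s.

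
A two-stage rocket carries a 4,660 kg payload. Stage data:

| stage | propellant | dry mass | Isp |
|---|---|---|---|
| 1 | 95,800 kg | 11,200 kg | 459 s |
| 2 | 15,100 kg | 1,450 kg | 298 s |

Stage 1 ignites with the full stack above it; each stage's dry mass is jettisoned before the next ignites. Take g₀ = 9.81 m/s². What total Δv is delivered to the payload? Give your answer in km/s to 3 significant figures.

Ignition mass of stage 1 = 95,800+11,200 + 15,100+1,450 + 4,660 = 128,210 kg.
Stage 1: m₀ = 128,210 kg, m_f = 128,210 − 95,800 = 32,410 kg; Δv = 459×9.81×ln(3.956) = 4502.8×1.3752 ≈ 6192 m/s.
Stage 2: m₀ = 21,210 kg, m_f = 21,210 − 15,100 = 6,110 kg; Δv = 298×9.81×ln(3.471) = 2923.4×1.2445 ≈ 3638 m/s.
Total Δv = 6192 + 3638 = 9830 m/s.

Δv ≈ 9.83 km/s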